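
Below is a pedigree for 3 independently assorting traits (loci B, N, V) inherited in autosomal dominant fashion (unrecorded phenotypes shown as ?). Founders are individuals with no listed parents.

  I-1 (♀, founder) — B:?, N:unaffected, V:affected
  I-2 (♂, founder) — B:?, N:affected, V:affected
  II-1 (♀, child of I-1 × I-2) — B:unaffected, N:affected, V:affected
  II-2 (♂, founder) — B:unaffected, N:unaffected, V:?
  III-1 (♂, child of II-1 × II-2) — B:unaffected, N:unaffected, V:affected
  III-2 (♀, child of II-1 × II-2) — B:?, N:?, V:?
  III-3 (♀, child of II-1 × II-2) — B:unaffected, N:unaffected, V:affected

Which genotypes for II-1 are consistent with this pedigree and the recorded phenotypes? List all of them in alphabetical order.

II-1 ∈ {bb Nn VV, bb Nn Vv}

B/I-1 ? ·: bb|Bb
B/I-2 ? ·: bb|Bb
B/II-1 un I-1×I-2: bb
B/II-2 un ·: bb
B/III-1 un II-1×II-2: bb
B/III-2 ? II-1×II-2: bb
B/III-3 un II-1×II-2: bb
⇒ B over [I-1,I-2,II-1,II-2,III-1,III-2,III-3]: 4 consistent
N/I-1 un ·: nn
N/I-2 aff ·: Nn|NN
N/II-1 aff I-1×I-2: Nn
N/II-2 un ·: nn
N/III-1 un II-1×II-2: nn
N/III-2 ? II-1×II-2: nn|Nn
N/III-3 un II-1×II-2: nn
⇒ N over [I-1,I-2,II-1,II-2,III-1,III-2,III-3]: 4 consistent
V/I-1 aff ·: Vv|VV
V/I-2 aff ·: Vv|VV
V/II-1 aff I-1×I-2: Vv|VV
V/II-2 ? ·: vv|Vv|VV
V/III-1 aff II-1×II-2: Vv|VV
V/III-2 ? II-1×II-2: vv|Vv|VV
V/III-3 aff II-1×II-2: Vv|VV
⇒ V over [I-1,I-2,II-1,II-2,III-1,III-2,III-3]: 106 consistent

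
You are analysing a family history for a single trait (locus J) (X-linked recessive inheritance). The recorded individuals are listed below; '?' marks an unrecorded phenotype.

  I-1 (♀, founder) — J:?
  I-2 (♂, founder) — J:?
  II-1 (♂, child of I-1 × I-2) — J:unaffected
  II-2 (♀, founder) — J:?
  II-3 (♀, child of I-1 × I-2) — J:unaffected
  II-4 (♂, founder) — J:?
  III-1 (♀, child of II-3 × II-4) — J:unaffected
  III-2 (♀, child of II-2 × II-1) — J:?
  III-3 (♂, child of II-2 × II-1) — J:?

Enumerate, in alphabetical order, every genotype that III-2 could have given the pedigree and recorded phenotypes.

III-2 ∈ {X^JX^J, X^JX^j}

J/I-1 ? ·: X^JX^J|X^JX^j
J/I-2 ? ·: X^JY|X^jY
J/II-1 un I-1×I-2: X^JY
J/II-2 ? ·: X^JX^J|X^JX^j|X^jX^j
J/II-3 un I-1×I-2: X^JX^J|X^JX^j
J/II-4 ? ·: X^JY|X^jY
J/III-1 un II-3×II-4: X^JX^J|X^JX^j
J/III-2 ? II-2×II-1: X^JX^J|X^JX^j
J/III-3 ? II-2×II-1: X^JY|X^jY
⇒ J over [I-1,I-2,II-1,II-2,II-3,II-4,III-1,III-2,III-3]: 78 consistent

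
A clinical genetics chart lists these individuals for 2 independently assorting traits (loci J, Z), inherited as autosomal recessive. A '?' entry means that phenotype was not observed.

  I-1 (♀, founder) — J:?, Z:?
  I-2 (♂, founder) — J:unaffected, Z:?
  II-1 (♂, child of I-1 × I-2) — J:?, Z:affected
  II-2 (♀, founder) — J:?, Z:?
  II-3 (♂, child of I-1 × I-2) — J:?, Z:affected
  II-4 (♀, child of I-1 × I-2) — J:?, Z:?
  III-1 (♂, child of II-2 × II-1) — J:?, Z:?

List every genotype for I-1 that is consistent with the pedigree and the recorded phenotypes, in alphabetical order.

I-1 ∈ {JJ Zz, JJ zz, Jj Zz, Jj zz, jj Zz, jj zz}

J/I-1 ? ·: JJ|Jj|jj
J/I-2 un ·: JJ|Jj
J/II-1 ? I-1×I-2: JJ|Jj|jj
J/II-2 ? ·: JJ|Jj|jj
J/II-3 ? I-1×I-2: JJ|Jj|jj
J/II-4 ? I-1×I-2: JJ|Jj|jj
J/III-1 ? II-2×II-1: JJ|Jj|jj
⇒ J over [I-1,I-2,II-1,II-2,II-3,II-4,III-1]: 278 consistent
Z/I-1 ? ·: Zz|zz
Z/I-2 ? ·: Zz|zz
Z/II-1 aff I-1×I-2: zz
Z/II-2 ? ·: ZZ|Zz|zz
Z/II-3 aff I-1×I-2: zz
Z/II-4 ? I-1×I-2: ZZ|Zz|zz
Z/III-1 ? II-2×II-1: Zz|zz
⇒ Z over [I-1,I-2,II-1,II-2,II-3,II-4,III-1]: 32 consistent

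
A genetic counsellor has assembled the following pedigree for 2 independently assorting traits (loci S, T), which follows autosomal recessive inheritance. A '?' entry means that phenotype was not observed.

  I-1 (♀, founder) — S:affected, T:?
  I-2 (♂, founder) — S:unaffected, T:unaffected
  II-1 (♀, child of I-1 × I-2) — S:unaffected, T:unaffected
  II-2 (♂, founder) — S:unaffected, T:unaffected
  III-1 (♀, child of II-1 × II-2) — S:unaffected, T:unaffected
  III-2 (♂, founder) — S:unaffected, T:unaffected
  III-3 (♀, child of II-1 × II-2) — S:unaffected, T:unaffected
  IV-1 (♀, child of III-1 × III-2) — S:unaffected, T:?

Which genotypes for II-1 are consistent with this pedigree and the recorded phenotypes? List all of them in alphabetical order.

II-1 ∈ {Ss TT, Ss Tt}

S/I-1 aff ·: ss
S/I-2 un ·: SS|Ss
S/II-1 un I-1×I-2: Ss
S/II-2 un ·: SS|Ss
S/III-1 un II-1×II-2: SS|Ss
S/III-2 un ·: SS|Ss
S/III-3 un II-1×II-2: SS|Ss
S/IV-1 un III-1×III-2: SS|Ss
⇒ S over [I-1,I-2,II-1,II-2,III-1,III-2,III-3,IV-1]: 56 consistent
T/I-1 ? ·: TT|Tt|tt
T/I-2 un ·: TT|Tt
T/II-1 un I-1×I-2: TT|Tt
T/II-2 un ·: TT|Tt
T/III-1 un II-1×II-2: TT|Tt
T/III-2 un ·: TT|Tt
T/III-3 un II-1×II-2: TT|Tt
T/IV-1 ? III-1×III-2: TT|Tt|tt
⇒ T over [I-1,I-2,II-1,II-2,III-1,III-2,III-3,IV-1]: 236 consistent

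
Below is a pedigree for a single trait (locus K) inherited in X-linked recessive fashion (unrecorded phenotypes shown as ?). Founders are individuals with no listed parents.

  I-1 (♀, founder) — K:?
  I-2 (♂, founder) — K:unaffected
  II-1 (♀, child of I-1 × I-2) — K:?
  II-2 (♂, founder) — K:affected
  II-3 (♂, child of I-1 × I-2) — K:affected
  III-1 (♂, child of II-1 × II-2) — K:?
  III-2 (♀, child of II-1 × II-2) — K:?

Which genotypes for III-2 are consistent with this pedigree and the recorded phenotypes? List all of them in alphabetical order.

K/I-1 ? ·: X^KX^k|X^kX^k
K/I-2 un ·: X^KY
K/II-1 ? I-1×I-2: X^KX^K|X^KX^k
K/II-2 aff ·: X^kY
K/II-3 aff I-1×I-2: X^kY
K/III-1 ? II-1×II-2: X^KY|X^kY
K/III-2 ? II-1×II-2: X^KX^k|X^kX^k
⇒ K over [I-1,I-2,II-1,II-2,II-3,III-1,III-2]: 9 consistent

III-2 ∈ {X^KX^k, X^kX^k}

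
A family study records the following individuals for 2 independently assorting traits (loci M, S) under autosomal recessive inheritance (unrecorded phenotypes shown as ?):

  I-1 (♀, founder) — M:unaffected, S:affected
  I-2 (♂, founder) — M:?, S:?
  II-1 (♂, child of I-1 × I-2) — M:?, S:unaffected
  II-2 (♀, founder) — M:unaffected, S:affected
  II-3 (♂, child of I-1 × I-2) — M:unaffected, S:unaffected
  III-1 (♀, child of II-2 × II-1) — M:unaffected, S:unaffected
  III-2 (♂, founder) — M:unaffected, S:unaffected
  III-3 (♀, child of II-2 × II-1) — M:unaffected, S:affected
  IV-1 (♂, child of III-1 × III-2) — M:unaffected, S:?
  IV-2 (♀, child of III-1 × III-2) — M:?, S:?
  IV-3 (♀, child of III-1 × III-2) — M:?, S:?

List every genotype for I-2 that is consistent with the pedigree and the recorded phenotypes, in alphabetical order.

M/I-1 un ·: MM|Mm
M/I-2 ? ·: MM|Mm|mm
M/II-1 ? I-1×I-2: MM|Mm|mm
M/II-2 un ·: MM|Mm
M/II-3 un I-1×I-2: MM|Mm
M/III-1 un II-2×II-1: MM|Mm
M/III-2 un ·: MM|Mm
M/III-3 un II-2×II-1: MM|Mm
M/IV-1 un III-1×III-2: MM|Mm
M/IV-2 ? III-1×III-2: MM|Mm|mm
M/IV-3 ? III-1×III-2: MM|Mm|mm
⇒ M over [I-1,I-2,II-1,II-2,II-3,III-1,III-2,III-3,IV-1,IV-2,IV-3]: 1829 consistent
S/I-1 aff ·: ss
S/I-2 ? ·: SS|Ss
S/II-1 un I-1×I-2: Ss
S/II-2 aff ·: ss
S/II-3 un I-1×I-2: Ss
S/III-1 un II-2×II-1: Ss
S/III-2 un ·: SS|Ss
S/III-3 aff II-2×II-1: ss
S/IV-1 ? III-1×III-2: SS|Ss|ss
S/IV-2 ? III-1×III-2: SS|Ss|ss
S/IV-3 ? III-1×III-2: SS|Ss|ss
⇒ S over [I-1,I-2,II-1,II-2,II-3,III-1,III-2,III-3,IV-1,IV-2,IV-3]: 70 consistent

I-2 ∈ {MM SS, MM Ss, Mm SS, Mm Ss, mm SS, mm Ss}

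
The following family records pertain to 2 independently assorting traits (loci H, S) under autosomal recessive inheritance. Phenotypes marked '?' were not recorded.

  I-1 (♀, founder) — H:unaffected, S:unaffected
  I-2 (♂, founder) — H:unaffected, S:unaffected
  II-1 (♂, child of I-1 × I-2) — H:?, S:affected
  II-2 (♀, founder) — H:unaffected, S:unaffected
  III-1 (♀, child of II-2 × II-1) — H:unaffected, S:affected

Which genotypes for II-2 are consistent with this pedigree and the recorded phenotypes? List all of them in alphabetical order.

II-2 ∈ {HH Ss, Hh Ss}

H/I-1 un ·: HH|Hh
H/I-2 un ·: HH|Hh
H/II-1 ? I-1×I-2: HH|Hh|hh
H/II-2 un ·: HH|Hh
H/III-1 un II-2×II-1: HH|Hh
⇒ H over [I-1,I-2,II-1,II-2,III-1]: 26 consistent
S/I-1 un ·: Ss
S/I-2 un ·: Ss
S/II-1 aff I-1×I-2: ss
S/II-2 un ·: Ss
S/III-1 aff II-2×II-1: ss
⇒ S over [I-1,I-2,II-1,II-2,III-1]: 1 consistent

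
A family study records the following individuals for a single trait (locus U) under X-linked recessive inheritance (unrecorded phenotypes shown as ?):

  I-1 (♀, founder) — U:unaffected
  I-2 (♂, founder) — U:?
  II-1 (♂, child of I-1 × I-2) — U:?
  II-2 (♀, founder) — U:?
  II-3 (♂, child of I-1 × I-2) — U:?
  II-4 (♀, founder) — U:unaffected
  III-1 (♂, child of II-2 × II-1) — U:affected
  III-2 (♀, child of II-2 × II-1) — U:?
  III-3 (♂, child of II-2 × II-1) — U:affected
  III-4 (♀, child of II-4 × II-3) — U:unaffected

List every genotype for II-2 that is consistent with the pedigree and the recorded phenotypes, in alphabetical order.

U/I-1 un ·: X^UX^U|X^UX^u
U/I-2 ? ·: X^UY|X^uY
U/II-1 ? I-1×I-2: X^UY|X^uY
U/II-2 ? ·: X^UX^u|X^uX^u
U/II-3 ? I-1×I-2: X^UY|X^uY
U/II-4 un ·: X^UX^U|X^UX^u
U/III-1 aff II-2×II-1: X^uY
U/III-2 ? II-2×II-1: X^UX^U|X^UX^u|X^uX^u
U/III-3 aff II-2×II-1: X^uY
U/III-4 un II-4×II-3: X^UX^U|X^UX^u
⇒ U over [I-1,I-2,II-1,II-2,II-3,II-4,III-1,III-2,III-3,III-4]: 78 consistent

II-2 ∈ {X^UX^u, X^uX^u}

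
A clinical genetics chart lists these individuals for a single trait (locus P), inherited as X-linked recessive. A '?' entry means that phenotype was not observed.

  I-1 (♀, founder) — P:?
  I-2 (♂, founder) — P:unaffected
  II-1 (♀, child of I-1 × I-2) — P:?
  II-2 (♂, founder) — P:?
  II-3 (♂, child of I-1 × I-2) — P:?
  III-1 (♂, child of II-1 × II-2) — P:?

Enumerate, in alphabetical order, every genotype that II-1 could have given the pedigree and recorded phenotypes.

P/I-1 ? ·: X^PX^P|X^PX^p|X^pX^p
P/I-2 un ·: X^PY
P/II-1 ? I-1×I-2: X^PX^P|X^PX^p
P/II-2 ? ·: X^PY|X^pY
P/II-3 ? I-1×I-2: X^PY|X^pY
P/III-1 ? II-1×II-2: X^PY|X^pY
⇒ P over [I-1,I-2,II-1,II-2,II-3,III-1]: 18 consistent

II-1 ∈ {X^PX^P, X^PX^p}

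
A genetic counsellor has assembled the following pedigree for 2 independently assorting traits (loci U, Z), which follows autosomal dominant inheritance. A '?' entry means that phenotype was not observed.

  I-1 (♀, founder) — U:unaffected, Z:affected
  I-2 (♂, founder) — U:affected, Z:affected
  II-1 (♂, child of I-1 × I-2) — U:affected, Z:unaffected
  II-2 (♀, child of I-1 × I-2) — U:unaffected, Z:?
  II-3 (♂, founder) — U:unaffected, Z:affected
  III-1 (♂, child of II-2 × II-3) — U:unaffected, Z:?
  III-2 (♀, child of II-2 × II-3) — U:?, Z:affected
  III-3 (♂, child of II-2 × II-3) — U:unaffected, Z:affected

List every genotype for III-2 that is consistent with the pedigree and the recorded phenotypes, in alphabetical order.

III-2 ∈ {uu ZZ, uu Zz}

U/I-1 un ·: uu
U/I-2 aff ·: Uu
U/II-1 aff I-1×I-2: Uu
U/II-2 un I-1×I-2: uu
U/II-3 un ·: uu
U/III-1 un II-2×II-3: uu
U/III-2 ? II-2×II-3: uu
U/III-3 un II-2×II-3: uu
⇒ U over [I-1,I-2,II-1,II-2,II-3,III-1,III-2,III-3]: 1 consistent
Z/I-1 aff ·: Zz
Z/I-2 aff ·: Zz
Z/II-1 un I-1×I-2: zz
Z/II-2 ? I-1×I-2: zz|Zz|ZZ
Z/II-3 aff ·: Zz|ZZ
Z/III-1 ? II-2×II-3: zz|Zz|ZZ
Z/III-2 aff II-2×II-3: Zz|ZZ
Z/III-3 aff II-2×II-3: Zz|ZZ
⇒ Z over [I-1,I-2,II-1,II-2,II-3,III-1,III-2,III-3]: 32 consistent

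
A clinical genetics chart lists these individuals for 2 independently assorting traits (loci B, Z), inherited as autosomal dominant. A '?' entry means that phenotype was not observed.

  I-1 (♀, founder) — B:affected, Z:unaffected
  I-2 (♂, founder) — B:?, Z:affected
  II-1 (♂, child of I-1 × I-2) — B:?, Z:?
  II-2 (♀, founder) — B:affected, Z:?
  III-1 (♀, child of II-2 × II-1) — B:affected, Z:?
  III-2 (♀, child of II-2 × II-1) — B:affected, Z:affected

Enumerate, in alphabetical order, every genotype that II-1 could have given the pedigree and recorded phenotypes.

II-1 ∈ {BB Zz, BB zz, Bb Zz, Bb zz, bb Zz, bb zz}

B/I-1 aff ·: Bb|BB
B/I-2 ? ·: bb|Bb|BB
B/II-1 ? I-1×I-2: bb|Bb|BB
B/II-2 aff ·: Bb|BB
B/III-1 aff II-2×II-1: Bb|BB
B/III-2 aff II-2×II-1: Bb|BB
⇒ B over [I-1,I-2,II-1,II-2,III-1,III-2]: 64 consistent
Z/I-1 un ·: zz
Z/I-2 aff ·: Zz|ZZ
Z/II-1 ? I-1×I-2: zz|Zz
Z/II-2 ? ·: zz|Zz|ZZ
Z/III-1 ? II-2×II-1: zz|Zz|ZZ
Z/III-2 aff II-2×II-1: Zz|ZZ
⇒ Z over [I-1,I-2,II-1,II-2,III-1,III-2]: 27 consistent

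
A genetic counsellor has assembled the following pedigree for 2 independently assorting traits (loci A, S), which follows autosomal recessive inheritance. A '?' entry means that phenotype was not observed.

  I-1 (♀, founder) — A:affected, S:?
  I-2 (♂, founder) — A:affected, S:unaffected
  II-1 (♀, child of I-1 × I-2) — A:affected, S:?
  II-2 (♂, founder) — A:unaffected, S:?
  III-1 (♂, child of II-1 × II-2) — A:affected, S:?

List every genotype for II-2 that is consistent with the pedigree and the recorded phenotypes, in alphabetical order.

II-2 ∈ {Aa SS, Aa Ss, Aa ss}

A/I-1 aff ·: aa
A/I-2 aff ·: aa
A/II-1 aff I-1×I-2: aa
A/II-2 un ·: Aa
A/III-1 aff II-1×II-2: aa
⇒ A over [I-1,I-2,II-1,II-2,III-1]: 1 consistent
S/I-1 ? ·: SS|Ss|ss
S/I-2 un ·: SS|Ss
S/II-1 ? I-1×I-2: SS|Ss|ss
S/II-2 ? ·: SS|Ss|ss
S/III-1 ? II-1×II-2: SS|Ss|ss
⇒ S over [I-1,I-2,II-1,II-2,III-1]: 59 consistent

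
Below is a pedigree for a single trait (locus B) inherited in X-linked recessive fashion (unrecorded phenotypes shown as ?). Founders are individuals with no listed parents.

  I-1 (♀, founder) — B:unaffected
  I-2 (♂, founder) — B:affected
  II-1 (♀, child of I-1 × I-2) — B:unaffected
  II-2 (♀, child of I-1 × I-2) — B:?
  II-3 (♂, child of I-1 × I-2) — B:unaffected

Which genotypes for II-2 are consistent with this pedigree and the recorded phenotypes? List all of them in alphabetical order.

B/I-1 un ·: X^BX^B|X^BX^b
B/I-2 aff ·: X^bY
B/II-1 un I-1×I-2: X^BX^b
B/II-2 ? I-1×I-2: X^BX^b|X^bX^b
B/II-3 un I-1×I-2: X^BY
⇒ B over [I-1,I-2,II-1,II-2,II-3]: 3 consistent

II-2 ∈ {X^BX^b, X^bX^b}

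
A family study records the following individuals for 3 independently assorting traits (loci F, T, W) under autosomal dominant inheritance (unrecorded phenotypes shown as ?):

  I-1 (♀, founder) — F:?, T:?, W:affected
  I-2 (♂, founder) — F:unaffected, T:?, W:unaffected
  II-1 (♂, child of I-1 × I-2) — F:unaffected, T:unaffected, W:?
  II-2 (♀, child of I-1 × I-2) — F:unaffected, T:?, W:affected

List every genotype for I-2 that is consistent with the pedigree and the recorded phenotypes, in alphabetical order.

I-2 ∈ {ff Tt ww, ff tt ww}

F/I-1 ? ·: ff|Ff
F/I-2 un ·: ff
F/II-1 un I-1×I-2: ff
F/II-2 un I-1×I-2: ff
⇒ F over [I-1,I-2,II-1,II-2]: 2 consistent
T/I-1 ? ·: tt|Tt
T/I-2 ? ·: tt|Tt
T/II-1 un I-1×I-2: tt
T/II-2 ? I-1×I-2: tt|Tt|TT
⇒ T over [I-1,I-2,II-1,II-2]: 8 consistent
W/I-1 aff ·: Ww|WW
W/I-2 un ·: ww
W/II-1 ? I-1×I-2: ww|Ww
W/II-2 aff I-1×I-2: Ww
⇒ W over [I-1,I-2,II-1,II-2]: 3 consistent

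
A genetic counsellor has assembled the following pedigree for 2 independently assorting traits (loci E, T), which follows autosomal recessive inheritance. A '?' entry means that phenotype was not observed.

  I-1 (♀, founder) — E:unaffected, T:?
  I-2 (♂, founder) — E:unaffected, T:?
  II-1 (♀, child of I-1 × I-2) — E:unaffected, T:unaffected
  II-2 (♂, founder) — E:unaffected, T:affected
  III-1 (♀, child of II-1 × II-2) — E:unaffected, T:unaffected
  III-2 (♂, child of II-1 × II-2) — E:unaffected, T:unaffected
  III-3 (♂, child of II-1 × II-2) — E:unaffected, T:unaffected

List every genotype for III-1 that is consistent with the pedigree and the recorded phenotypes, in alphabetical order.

III-1 ∈ {EE Tt, Ee Tt}

E/I-1 un ·: EE|Ee
E/I-2 un ·: EE|Ee
E/II-1 un I-1×I-2: EE|Ee
E/II-2 un ·: EE|Ee
E/III-1 un II-1×II-2: EE|Ee
E/III-2 un II-1×II-2: EE|Ee
E/III-3 un II-1×II-2: EE|Ee
⇒ E over [I-1,I-2,II-1,II-2,III-1,III-2,III-3]: 84 consistent
T/I-1 ? ·: TT|Tt|tt
T/I-2 ? ·: TT|Tt|tt
T/II-1 un I-1×I-2: TT|Tt
T/II-2 aff ·: tt
T/III-1 un II-1×II-2: Tt
T/III-2 un II-1×II-2: Tt
T/III-3 un II-1×II-2: Tt
⇒ T over [I-1,I-2,II-1,II-2,III-1,III-2,III-3]: 11 consistent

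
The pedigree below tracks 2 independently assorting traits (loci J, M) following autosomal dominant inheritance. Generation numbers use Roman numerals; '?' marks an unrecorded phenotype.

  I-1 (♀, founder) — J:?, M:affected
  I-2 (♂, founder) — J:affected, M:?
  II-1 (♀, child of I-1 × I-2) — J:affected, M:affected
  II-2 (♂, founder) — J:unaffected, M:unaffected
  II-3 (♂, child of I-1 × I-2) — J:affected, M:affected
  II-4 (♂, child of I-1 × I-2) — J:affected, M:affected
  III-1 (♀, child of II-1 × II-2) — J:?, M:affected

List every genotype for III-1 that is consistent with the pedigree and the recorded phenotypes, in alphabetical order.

III-1 ∈ {Jj Mm, jj Mm}

J/I-1 ? ·: jj|Jj|JJ
J/I-2 aff ·: Jj|JJ
J/II-1 aff I-1×I-2: Jj|JJ
J/II-2 un ·: jj
J/II-3 aff I-1×I-2: Jj|JJ
J/II-4 aff I-1×I-2: Jj|JJ
J/III-1 ? II-1×II-2: jj|Jj
⇒ J over [I-1,I-2,II-1,II-2,II-3,II-4,III-1]: 41 consistent
M/I-1 aff ·: Mm|MM
M/I-2 ? ·: mm|Mm|MM
M/II-1 aff I-1×I-2: Mm|MM
M/II-2 un ·: mm
M/II-3 aff I-1×I-2: Mm|MM
M/II-4 aff I-1×I-2: Mm|MM
M/III-1 aff II-1×II-2: Mm
⇒ M over [I-1,I-2,II-1,II-2,II-3,II-4,III-1]: 27 consistent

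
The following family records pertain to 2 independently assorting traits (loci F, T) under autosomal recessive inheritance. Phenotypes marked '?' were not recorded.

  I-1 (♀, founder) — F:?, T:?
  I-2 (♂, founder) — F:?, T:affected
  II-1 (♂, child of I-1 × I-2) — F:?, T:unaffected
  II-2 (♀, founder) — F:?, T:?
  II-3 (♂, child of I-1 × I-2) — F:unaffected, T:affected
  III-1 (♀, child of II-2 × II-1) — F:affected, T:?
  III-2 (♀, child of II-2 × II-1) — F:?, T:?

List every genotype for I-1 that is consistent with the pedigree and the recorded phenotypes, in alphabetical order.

I-1 ∈ {FF Tt, Ff Tt, ff Tt}

F/I-1 ? ·: FF|Ff|ff
F/I-2 ? ·: FF|Ff|ff
F/II-1 ? I-1×I-2: Ff|ff
F/II-2 ? ·: Ff|ff
F/II-3 un I-1×I-2: FF|Ff
F/III-1 aff II-2×II-1: ff
F/III-2 ? II-2×II-1: FF|Ff|ff
⇒ F over [I-1,I-2,II-1,II-2,II-3,III-1,III-2]: 62 consistent
T/I-1 ? ·: Tt
T/I-2 aff ·: tt
T/II-1 un I-1×I-2: Tt
T/II-2 ? ·: TT|Tt|tt
T/II-3 aff I-1×I-2: tt
T/III-1 ? II-2×II-1: TT|Tt|tt
T/III-2 ? II-2×II-1: TT|Tt|tt
⇒ T over [I-1,I-2,II-1,II-2,II-3,III-1,III-2]: 17 consistent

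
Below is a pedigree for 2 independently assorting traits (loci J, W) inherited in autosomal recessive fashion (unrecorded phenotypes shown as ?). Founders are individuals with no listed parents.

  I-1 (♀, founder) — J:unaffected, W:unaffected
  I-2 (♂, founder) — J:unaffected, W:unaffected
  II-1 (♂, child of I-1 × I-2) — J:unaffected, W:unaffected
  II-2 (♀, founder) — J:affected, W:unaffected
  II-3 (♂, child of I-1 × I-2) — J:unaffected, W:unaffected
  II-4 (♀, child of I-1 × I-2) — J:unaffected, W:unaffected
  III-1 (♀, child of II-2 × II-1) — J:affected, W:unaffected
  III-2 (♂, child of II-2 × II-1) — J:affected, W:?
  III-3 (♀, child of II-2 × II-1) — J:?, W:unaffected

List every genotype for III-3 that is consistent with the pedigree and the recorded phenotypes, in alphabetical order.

J/I-1 un ·: JJ|Jj
J/I-2 un ·: JJ|Jj
J/II-1 un I-1×I-2: Jj
J/II-2 aff ·: jj
J/II-3 un I-1×I-2: JJ|Jj
J/II-4 un I-1×I-2: JJ|Jj
J/III-1 aff II-2×II-1: jj
J/III-2 aff II-2×II-1: jj
J/III-3 ? II-2×II-1: Jj|jj
⇒ J over [I-1,I-2,II-1,II-2,II-3,II-4,III-1,III-2,III-3]: 24 consistent
W/I-1 un ·: WW|Ww
W/I-2 un ·: WW|Ww
W/II-1 un I-1×I-2: WW|Ww
W/II-2 un ·: WW|Ww
W/II-3 un I-1×I-2: WW|Ww
W/II-4 un I-1×I-2: WW|Ww
W/III-1 un II-2×II-1: WW|Ww
W/III-2 ? II-2×II-1: WW|Ww|ww
W/III-3 un II-2×II-1: WW|Ww
⇒ W over [I-1,I-2,II-1,II-2,II-3,II-4,III-1,III-2,III-3]: 357 consistent

III-3 ∈ {Jj WW, Jj Ww, jj WW, jj Ww}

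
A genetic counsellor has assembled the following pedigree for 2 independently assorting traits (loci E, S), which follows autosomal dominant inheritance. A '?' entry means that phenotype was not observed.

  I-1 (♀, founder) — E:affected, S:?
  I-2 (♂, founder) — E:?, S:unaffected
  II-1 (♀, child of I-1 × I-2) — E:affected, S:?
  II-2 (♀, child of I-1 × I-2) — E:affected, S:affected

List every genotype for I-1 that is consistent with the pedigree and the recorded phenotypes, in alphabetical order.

E/I-1 aff ·: Ee|EE
E/I-2 ? ·: ee|Ee|EE
E/II-1 aff I-1×I-2: Ee|EE
E/II-2 aff I-1×I-2: Ee|EE
⇒ E over [I-1,I-2,II-1,II-2]: 15 consistent
S/I-1 ? ·: Ss|SS
S/I-2 un ·: ss
S/II-1 ? I-1×I-2: ss|Ss
S/II-2 aff I-1×I-2: Ss
⇒ S over [I-1,I-2,II-1,II-2]: 3 consistent

I-1 ∈ {EE SS, EE Ss, Ee SS, Ee Ss}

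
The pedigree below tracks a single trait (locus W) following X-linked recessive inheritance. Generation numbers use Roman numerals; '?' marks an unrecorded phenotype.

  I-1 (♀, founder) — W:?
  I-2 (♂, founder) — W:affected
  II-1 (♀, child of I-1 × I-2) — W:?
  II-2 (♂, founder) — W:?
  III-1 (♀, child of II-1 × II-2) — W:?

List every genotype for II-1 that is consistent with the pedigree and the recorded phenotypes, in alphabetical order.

II-1 ∈ {X^WX^w, X^wX^w}

W/I-1 ? ·: X^WX^W|X^WX^w|X^wX^w
W/I-2 aff ·: X^wY
W/II-1 ? I-1×I-2: X^WX^w|X^wX^w
W/II-2 ? ·: X^WY|X^wY
W/III-1 ? II-1×II-2: X^WX^W|X^WX^w|X^wX^w
⇒ W over [I-1,I-2,II-1,II-2,III-1]: 12 consistent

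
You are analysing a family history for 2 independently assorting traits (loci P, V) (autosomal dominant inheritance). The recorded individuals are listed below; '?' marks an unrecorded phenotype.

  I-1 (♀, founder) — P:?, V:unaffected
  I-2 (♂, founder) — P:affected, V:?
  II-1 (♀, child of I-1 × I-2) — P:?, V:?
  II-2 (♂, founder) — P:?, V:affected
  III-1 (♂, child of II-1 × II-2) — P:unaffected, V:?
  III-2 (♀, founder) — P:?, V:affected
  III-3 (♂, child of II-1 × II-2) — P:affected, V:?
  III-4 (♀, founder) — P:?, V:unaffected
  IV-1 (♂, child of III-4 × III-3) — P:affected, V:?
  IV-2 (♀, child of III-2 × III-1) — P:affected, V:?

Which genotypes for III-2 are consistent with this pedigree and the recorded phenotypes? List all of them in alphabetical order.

P/I-1 ? ·: pp|Pp|PP
P/I-2 aff ·: Pp|PP
P/II-1 ? I-1×I-2: pp|Pp
P/II-2 ? ·: pp|Pp
P/III-1 un II-1×II-2: pp
P/III-2 ? ·: Pp|PP
P/III-3 aff II-1×II-2: Pp|PP
P/III-4 ? ·: pp|Pp|PP
P/IV-1 aff III-4×III-3: Pp|PP
P/IV-2 aff III-2×III-1: Pp
⇒ P over [I-1,I-2,II-1,II-2,III-1,III-2,III-3,III-4,IV-1,IV-2]: 160 consistent
V/I-1 un ·: vv
V/I-2 ? ·: vv|Vv|VV
V/II-1 ? I-1×I-2: vv|Vv
V/II-2 aff ·: Vv|VV
V/III-1 ? II-1×II-2: vv|Vv|VV
V/III-2 aff ·: Vv|VV
V/III-3 ? II-1×II-2: vv|Vv|VV
V/III-4 un ·: vv
V/IV-1 ? III-4×III-3: vv|Vv
V/IV-2 ? III-2×III-1: vv|Vv|VV
⇒ V over [I-1,I-2,II-1,II-2,III-1,III-2,III-3,III-4,IV-1,IV-2]: 204 consistent

III-2 ∈ {PP VV, PP Vv, Pp VV, Pp Vv}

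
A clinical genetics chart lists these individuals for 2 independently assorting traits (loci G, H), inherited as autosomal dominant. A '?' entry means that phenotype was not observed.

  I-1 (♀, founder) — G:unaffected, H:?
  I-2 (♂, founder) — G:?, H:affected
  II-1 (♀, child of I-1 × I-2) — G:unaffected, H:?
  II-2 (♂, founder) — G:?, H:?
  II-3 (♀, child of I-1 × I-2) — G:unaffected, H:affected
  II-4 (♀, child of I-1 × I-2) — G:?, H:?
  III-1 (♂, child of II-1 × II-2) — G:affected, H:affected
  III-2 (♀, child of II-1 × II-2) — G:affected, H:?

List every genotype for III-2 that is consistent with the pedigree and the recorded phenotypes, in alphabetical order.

G/I-1 un ·: gg
G/I-2 ? ·: gg|Gg
G/II-1 un I-1×I-2: gg
G/II-2 ? ·: Gg|GG
G/II-3 un I-1×I-2: gg
G/II-4 ? I-1×I-2: gg|Gg
G/III-1 aff II-1×II-2: Gg
G/III-2 aff II-1×II-2: Gg
⇒ G over [I-1,I-2,II-1,II-2,II-3,II-4,III-1,III-2]: 6 consistent
H/I-1 ? ·: hh|Hh|HH
H/I-2 aff ·: Hh|HH
H/II-1 ? I-1×I-2: hh|Hh|HH
H/II-2 ? ·: hh|Hh|HH
H/II-3 aff I-1×I-2: Hh|HH
H/II-4 ? I-1×I-2: hh|Hh|HH
H/III-1 aff II-1×II-2: Hh|HH
H/III-2 ? II-1×II-2: hh|Hh|HH
⇒ H over [I-1,I-2,II-1,II-2,II-3,II-4,III-1,III-2]: 318 consistent

III-2 ∈ {Gg HH, Gg Hh, Gg hh}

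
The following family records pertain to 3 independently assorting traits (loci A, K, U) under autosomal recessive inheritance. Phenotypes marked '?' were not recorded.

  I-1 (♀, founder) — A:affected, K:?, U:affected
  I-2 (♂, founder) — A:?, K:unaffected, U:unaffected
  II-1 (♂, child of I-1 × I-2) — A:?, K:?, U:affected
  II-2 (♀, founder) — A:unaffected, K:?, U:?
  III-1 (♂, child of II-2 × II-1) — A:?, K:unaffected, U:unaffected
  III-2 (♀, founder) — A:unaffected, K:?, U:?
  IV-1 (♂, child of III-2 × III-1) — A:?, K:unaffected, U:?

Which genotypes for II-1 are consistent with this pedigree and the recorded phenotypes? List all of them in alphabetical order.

A/I-1 aff ·: aa
A/I-2 ? ·: AA|Aa|aa
A/II-1 ? I-1×I-2: Aa|aa
A/II-2 un ·: AA|Aa
A/III-1 ? II-2×II-1: AA|Aa|aa
A/III-2 un ·: AA|Aa
A/IV-1 ? III-2×III-1: AA|Aa|aa
⇒ A over [I-1,I-2,II-1,II-2,III-1,III-2,IV-1]: 64 consistent
K/I-1 ? ·: KK|Kk|kk
K/I-2 un ·: KK|Kk
K/II-1 ? I-1×I-2: KK|Kk|kk
K/II-2 ? ·: KK|Kk|kk
K/III-1 un II-2×II-1: KK|Kk
K/III-2 ? ·: KK|Kk|kk
K/IV-1 un III-2×III-1: KK|Kk
⇒ K over [I-1,I-2,II-1,II-2,III-1,III-2,IV-1]: 207 consistent
U/I-1 aff ·: uu
U/I-2 un ·: Uu
U/II-1 aff I-1×I-2: uu
U/II-2 ? ·: UU|Uu
U/III-1 un II-2×II-1: Uu
U/III-2 ? ·: UU|Uu|uu
U/IV-1 ? III-2×III-1: UU|Uu|uu
⇒ U over [I-1,I-2,II-1,II-2,III-1,III-2,IV-1]: 14 consistent

II-1 ∈ {Aa KK uu, Aa Kk uu, Aa kk uu, aa KK uu, aa Kk uu, aa kk uu}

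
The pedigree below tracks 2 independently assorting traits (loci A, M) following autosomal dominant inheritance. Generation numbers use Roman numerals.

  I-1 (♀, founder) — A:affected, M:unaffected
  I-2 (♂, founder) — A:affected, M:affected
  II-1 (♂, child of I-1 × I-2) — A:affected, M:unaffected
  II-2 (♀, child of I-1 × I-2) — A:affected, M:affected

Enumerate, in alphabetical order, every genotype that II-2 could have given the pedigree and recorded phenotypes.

II-2 ∈ {AA Mm, Aa Mm}

A/I-1 aff ·: Aa|AA
A/I-2 aff ·: Aa|AA
A/II-1 aff I-1×I-2: Aa|AA
A/II-2 aff I-1×I-2: Aa|AA
⇒ A over [I-1,I-2,II-1,II-2]: 13 consistent
M/I-1 un ·: mm
M/I-2 aff ·: Mm
M/II-1 un I-1×I-2: mm
M/II-2 aff I-1×I-2: Mm
⇒ M over [I-1,I-2,II-1,II-2]: 1 consistent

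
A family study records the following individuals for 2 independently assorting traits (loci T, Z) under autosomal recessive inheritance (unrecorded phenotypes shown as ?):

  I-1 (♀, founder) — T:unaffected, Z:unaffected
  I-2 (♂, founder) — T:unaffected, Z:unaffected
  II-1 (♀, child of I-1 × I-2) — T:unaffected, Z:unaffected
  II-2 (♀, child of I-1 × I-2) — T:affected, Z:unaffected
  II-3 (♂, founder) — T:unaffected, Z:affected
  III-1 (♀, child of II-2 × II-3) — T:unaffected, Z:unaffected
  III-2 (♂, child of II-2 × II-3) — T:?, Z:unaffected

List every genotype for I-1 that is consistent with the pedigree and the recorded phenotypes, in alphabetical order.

I-1 ∈ {Tt ZZ, Tt Zz}

T/I-1 un ·: Tt
T/I-2 un ·: Tt
T/II-1 un I-1×I-2: TT|Tt
T/II-2 aff I-1×I-2: tt
T/II-3 un ·: TT|Tt
T/III-1 un II-2×II-3: Tt
T/III-2 ? II-2×II-3: Tt|tt
⇒ T over [I-1,I-2,II-1,II-2,II-3,III-1,III-2]: 6 consistent
Z/I-1 un ·: ZZ|Zz
Z/I-2 un ·: ZZ|Zz
Z/II-1 un I-1×I-2: ZZ|Zz
Z/II-2 un I-1×I-2: ZZ|Zz
Z/II-3 aff ·: zz
Z/III-1 un II-2×II-3: Zz
Z/III-2 un II-2×II-3: Zz
⇒ Z over [I-1,I-2,II-1,II-2,II-3,III-1,III-2]: 13 consistent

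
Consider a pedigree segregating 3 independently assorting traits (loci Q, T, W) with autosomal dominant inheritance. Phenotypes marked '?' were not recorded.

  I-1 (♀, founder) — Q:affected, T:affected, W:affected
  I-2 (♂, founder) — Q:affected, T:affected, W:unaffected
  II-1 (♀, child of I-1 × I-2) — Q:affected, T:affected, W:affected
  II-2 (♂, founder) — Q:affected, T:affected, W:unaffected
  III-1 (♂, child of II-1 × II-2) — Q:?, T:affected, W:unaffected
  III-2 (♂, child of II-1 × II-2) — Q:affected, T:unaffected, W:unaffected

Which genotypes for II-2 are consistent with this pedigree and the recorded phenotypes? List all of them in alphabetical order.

II-2 ∈ {QQ Tt ww, Qq Tt ww}

Q/I-1 aff ·: Qq|QQ
Q/I-2 aff ·: Qq|QQ
Q/II-1 aff I-1×I-2: Qq|QQ
Q/II-2 aff ·: Qq|QQ
Q/III-1 ? II-1×II-2: qq|Qq|QQ
Q/III-2 aff II-1×II-2: Qq|QQ
⇒ Q over [I-1,I-2,II-1,II-2,III-1,III-2]: 50 consistent
T/I-1 aff ·: Tt|TT
T/I-2 aff ·: Tt|TT
T/II-1 aff I-1×I-2: Tt
T/II-2 aff ·: Tt
T/III-1 aff II-1×II-2: Tt|TT
T/III-2 un II-1×II-2: tt
⇒ T over [I-1,I-2,II-1,II-2,III-1,III-2]: 6 consistent
W/I-1 aff ·: Ww|WW
W/I-2 un ·: ww
W/II-1 aff I-1×I-2: Ww
W/II-2 un ·: ww
W/III-1 un II-1×II-2: ww
W/III-2 un II-1×II-2: ww
⇒ W over [I-1,I-2,II-1,II-2,III-1,III-2]: 2 consistent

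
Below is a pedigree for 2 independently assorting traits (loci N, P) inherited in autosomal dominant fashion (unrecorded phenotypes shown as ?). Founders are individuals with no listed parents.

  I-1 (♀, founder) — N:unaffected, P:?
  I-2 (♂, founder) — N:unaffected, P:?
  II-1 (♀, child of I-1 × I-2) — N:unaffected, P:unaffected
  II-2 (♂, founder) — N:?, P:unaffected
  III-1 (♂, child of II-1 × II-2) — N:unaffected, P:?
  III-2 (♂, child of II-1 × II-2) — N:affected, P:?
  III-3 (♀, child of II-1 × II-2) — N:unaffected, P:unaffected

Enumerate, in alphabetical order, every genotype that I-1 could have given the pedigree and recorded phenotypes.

N/I-1 un ·: nn
N/I-2 un ·: nn
N/II-1 un I-1×I-2: nn
N/II-2 ? ·: Nn
N/III-1 un II-1×II-2: nn
N/III-2 aff II-1×II-2: Nn
N/III-3 un II-1×II-2: nn
⇒ N over [I-1,I-2,II-1,II-2,III-1,III-2,III-3]: 1 consistent
P/I-1 ? ·: pp|Pp
P/I-2 ? ·: pp|Pp
P/II-1 un I-1×I-2: pp
P/II-2 un ·: pp
P/III-1 ? II-1×II-2: pp
P/III-2 ? II-1×II-2: pp
P/III-3 un II-1×II-2: pp
⇒ P over [I-1,I-2,II-1,II-2,III-1,III-2,III-3]: 4 consistent

I-1 ∈ {nn Pp, nn pp}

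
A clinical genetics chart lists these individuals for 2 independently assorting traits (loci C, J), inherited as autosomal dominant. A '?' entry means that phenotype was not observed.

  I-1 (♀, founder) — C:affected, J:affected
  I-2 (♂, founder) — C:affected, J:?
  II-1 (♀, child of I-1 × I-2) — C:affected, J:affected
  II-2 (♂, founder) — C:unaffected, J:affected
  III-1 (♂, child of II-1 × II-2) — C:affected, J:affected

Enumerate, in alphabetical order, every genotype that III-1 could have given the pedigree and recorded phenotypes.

C/I-1 aff ·: Cc|CC
C/I-2 aff ·: Cc|CC
C/II-1 aff I-1×I-2: Cc|CC
C/II-2 un ·: cc
C/III-1 aff II-1×II-2: Cc
⇒ C over [I-1,I-2,II-1,II-2,III-1]: 7 consistent
J/I-1 aff ·: Jj|JJ
J/I-2 ? ·: jj|Jj|JJ
J/II-1 aff I-1×I-2: Jj|JJ
J/II-2 aff ·: Jj|JJ
J/III-1 aff II-1×II-2: Jj|JJ
⇒ J over [I-1,I-2,II-1,II-2,III-1]: 32 consistent

III-1 ∈ {Cc JJ, Cc Jj}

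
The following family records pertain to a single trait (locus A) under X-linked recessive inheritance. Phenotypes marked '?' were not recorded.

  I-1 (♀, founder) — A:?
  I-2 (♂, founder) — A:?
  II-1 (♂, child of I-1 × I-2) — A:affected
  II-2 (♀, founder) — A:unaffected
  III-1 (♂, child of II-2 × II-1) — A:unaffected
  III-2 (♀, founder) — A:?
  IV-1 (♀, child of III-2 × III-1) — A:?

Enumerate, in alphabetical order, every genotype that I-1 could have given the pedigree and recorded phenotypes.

A/I-1 ? ·: X^AX^a|X^aX^a
A/I-2 ? ·: X^AY|X^aY
A/II-1 aff I-1×I-2: X^aY
A/II-2 un ·: X^AX^A|X^AX^a
A/III-1 un II-2×II-1: X^AY
A/III-2 ? ·: X^AX^A|X^AX^a|X^aX^a
A/IV-1 ? III-2×III-1: X^AX^A|X^AX^a
⇒ A over [I-1,I-2,II-1,II-2,III-1,III-2,IV-1]: 32 consistent

I-1 ∈ {X^AX^a, X^aX^a}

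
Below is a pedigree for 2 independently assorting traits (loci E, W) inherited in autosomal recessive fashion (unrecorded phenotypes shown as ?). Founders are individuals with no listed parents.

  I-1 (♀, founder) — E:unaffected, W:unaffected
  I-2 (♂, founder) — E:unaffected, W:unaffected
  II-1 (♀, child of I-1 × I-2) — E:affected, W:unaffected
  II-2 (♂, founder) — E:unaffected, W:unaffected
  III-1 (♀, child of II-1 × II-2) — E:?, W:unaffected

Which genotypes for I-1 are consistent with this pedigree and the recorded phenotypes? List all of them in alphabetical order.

E/I-1 un ·: Ee
E/I-2 un ·: Ee
E/II-1 aff I-1×I-2: ee
E/II-2 un ·: EE|Ee
E/III-1 ? II-1×II-2: Ee|ee
⇒ E over [I-1,I-2,II-1,II-2,III-1]: 3 consistent
W/I-1 un ·: WW|Ww
W/I-2 un ·: WW|Ww
W/II-1 un I-1×I-2: WW|Ww
W/II-2 un ·: WW|Ww
W/III-1 un II-1×II-2: WW|Ww
⇒ W over [I-1,I-2,II-1,II-2,III-1]: 24 consistent

I-1 ∈ {Ee WW, Ee Ww}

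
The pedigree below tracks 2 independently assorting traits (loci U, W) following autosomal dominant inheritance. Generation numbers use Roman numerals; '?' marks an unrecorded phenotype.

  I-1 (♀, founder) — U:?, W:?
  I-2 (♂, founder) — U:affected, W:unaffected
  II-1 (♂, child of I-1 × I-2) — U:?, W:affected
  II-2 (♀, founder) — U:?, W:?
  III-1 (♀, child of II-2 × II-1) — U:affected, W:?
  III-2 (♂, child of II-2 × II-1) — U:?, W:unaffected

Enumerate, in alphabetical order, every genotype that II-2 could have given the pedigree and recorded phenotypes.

U/I-1 ? ·: uu|Uu|UU
U/I-2 aff ·: Uu|UU
U/II-1 ? I-1×I-2: uu|Uu|UU
U/II-2 ? ·: uu|Uu|UU
U/III-1 aff II-2×II-1: Uu|UU
U/III-2 ? II-2×II-1: uu|Uu|UU
⇒ U over [I-1,I-2,II-1,II-2,III-1,III-2]: 90 consistent
W/I-1 ? ·: Ww|WW
W/I-2 un ·: ww
W/II-1 aff I-1×I-2: Ww
W/II-2 ? ·: ww|Ww
W/III-1 ? II-2×II-1: ww|Ww|WW
W/III-2 un II-2×II-1: ww
⇒ W over [I-1,I-2,II-1,II-2,III-1,III-2]: 10 consistent

II-2 ∈ {UU Ww, UU ww, Uu Ww, Uu ww, uu Ww, uu ww}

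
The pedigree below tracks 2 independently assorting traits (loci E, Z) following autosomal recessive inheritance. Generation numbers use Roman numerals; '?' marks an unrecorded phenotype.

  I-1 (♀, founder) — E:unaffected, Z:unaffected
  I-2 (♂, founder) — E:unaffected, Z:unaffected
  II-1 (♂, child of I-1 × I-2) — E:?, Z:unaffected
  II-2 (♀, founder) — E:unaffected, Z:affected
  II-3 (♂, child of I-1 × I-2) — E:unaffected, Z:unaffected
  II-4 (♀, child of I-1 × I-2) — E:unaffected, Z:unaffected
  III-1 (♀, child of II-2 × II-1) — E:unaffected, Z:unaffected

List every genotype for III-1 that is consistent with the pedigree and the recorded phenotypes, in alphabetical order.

E/I-1 un ·: EE|Ee
E/I-2 un ·: EE|Ee
E/II-1 ? I-1×I-2: EE|Ee|ee
E/II-2 un ·: EE|Ee
E/II-3 un I-1×I-2: EE|Ee
E/II-4 un I-1×I-2: EE|Ee
E/III-1 un II-2×II-1: EE|Ee
⇒ E over [I-1,I-2,II-1,II-2,II-3,II-4,III-1]: 95 consistent
Z/I-1 un ·: ZZ|Zz
Z/I-2 un ·: ZZ|Zz
Z/II-1 un I-1×I-2: ZZ|Zz
Z/II-2 aff ·: zz
Z/II-3 un I-1×I-2: ZZ|Zz
Z/II-4 un I-1×I-2: ZZ|Zz
Z/III-1 un II-2×II-1: Zz
⇒ Z over [I-1,I-2,II-1,II-2,II-3,II-4,III-1]: 25 consistent

III-1 ∈ {EE Zz, Ee Zz}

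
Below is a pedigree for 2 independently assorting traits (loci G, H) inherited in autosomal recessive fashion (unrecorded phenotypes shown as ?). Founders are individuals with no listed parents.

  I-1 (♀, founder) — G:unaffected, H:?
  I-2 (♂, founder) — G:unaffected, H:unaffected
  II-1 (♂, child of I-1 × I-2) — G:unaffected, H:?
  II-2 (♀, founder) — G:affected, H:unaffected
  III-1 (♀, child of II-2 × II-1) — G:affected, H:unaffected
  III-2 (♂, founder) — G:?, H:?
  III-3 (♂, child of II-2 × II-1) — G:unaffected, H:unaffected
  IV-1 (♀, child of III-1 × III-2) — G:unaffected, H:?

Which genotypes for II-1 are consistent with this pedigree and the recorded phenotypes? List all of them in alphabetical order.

II-1 ∈ {Gg HH, Gg Hh, Gg hh}

G/I-1 un ·: GG|Gg
G/I-2 un ·: GG|Gg
G/II-1 un I-1×I-2: Gg
G/II-2 aff ·: gg
G/III-1 aff II-2×II-1: gg
G/III-2 ? ·: GG|Gg
G/III-3 un II-2×II-1: Gg
G/IV-1 un III-1×III-2: Gg
⇒ G over [I-1,I-2,II-1,II-2,III-1,III-2,III-3,IV-1]: 6 consistent
H/I-1 ? ·: HH|Hh|hh
H/I-2 un ·: HH|Hh
H/II-1 ? I-1×I-2: HH|Hh|hh
H/II-2 un ·: HH|Hh
H/III-1 un II-2×II-1: HH|Hh
H/III-2 ? ·: HH|Hh|hh
H/III-3 un II-2×II-1: HH|Hh
H/IV-1 ? III-1×III-2: HH|Hh|hh
⇒ H over [I-1,I-2,II-1,II-2,III-1,III-2,III-3,IV-1]: 352 consistent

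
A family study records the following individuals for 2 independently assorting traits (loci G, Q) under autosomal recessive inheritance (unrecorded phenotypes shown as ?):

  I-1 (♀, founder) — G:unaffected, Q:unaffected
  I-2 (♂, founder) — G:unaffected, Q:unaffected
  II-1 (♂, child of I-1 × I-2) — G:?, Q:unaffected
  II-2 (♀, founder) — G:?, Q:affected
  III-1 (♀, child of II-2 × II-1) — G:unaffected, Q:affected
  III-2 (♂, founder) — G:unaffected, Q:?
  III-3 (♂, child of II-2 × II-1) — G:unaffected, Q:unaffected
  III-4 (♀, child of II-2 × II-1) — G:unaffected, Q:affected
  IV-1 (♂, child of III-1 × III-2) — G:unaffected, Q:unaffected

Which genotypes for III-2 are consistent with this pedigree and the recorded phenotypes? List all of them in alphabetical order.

G/I-1 un ·: GG|Gg
G/I-2 un ·: GG|Gg
G/II-1 ? I-1×I-2: GG|Gg|gg
G/II-2 ? ·: GG|Gg|gg
G/III-1 un II-2×II-1: GG|Gg
G/III-2 un ·: GG|Gg
G/III-3 un II-2×II-1: GG|Gg
G/III-4 un II-2×II-1: GG|Gg
G/IV-1 un III-1×III-2: GG|Gg
⇒ G over [I-1,I-2,II-1,II-2,III-1,III-2,III-3,III-4,IV-1]: 328 consistent
Q/I-1 un ·: QQ|Qq
Q/I-2 un ·: QQ|Qq
Q/II-1 un I-1×I-2: Qq
Q/II-2 aff ·: qq
Q/III-1 aff II-2×II-1: qq
Q/III-2 ? ·: QQ|Qq
Q/III-3 un II-2×II-1: Qq
Q/III-4 aff II-2×II-1: qq
Q/IV-1 un III-1×III-2: Qq
⇒ Q over [I-1,I-2,II-1,II-2,III-1,III-2,III-3,III-4,IV-1]: 6 consistent

III-2 ∈ {GG QQ, GG Qq, Gg QQ, Gg Qq}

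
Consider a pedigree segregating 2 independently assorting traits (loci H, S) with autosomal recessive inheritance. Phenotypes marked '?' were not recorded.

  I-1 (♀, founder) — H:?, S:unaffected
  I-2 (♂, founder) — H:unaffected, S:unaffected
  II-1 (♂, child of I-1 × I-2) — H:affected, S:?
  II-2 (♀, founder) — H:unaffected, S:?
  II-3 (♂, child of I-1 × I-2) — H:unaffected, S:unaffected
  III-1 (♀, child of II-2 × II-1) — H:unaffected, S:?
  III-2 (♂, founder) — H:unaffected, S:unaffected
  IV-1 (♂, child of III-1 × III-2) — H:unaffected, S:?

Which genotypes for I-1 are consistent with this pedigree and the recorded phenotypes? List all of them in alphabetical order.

I-1 ∈ {Hh SS, Hh Ss, hh SS, hh Ss}

H/I-1 ? ·: Hh|hh
H/I-2 un ·: Hh
H/II-1 aff I-1×I-2: hh
H/II-2 un ·: HH|Hh
H/II-3 un I-1×I-2: HH|Hh
H/III-1 un II-2×II-1: Hh
H/III-2 un ·: HH|Hh
H/IV-1 un III-1×III-2: HH|Hh
⇒ H over [I-1,I-2,II-1,II-2,II-3,III-1,III-2,IV-1]: 24 consistent
S/I-1 un ·: SS|Ss
S/I-2 un ·: SS|Ss
S/II-1 ? I-1×I-2: SS|Ss|ss
S/II-2 ? ·: SS|Ss|ss
S/II-3 un I-1×I-2: SS|Ss
S/III-1 ? II-2×II-1: SS|Ss|ss
S/III-2 un ·: SS|Ss
S/IV-1 ? III-1×III-2: SS|Ss|ss
⇒ S over [I-1,I-2,II-1,II-2,II-3,III-1,III-2,IV-1]: 306 consistent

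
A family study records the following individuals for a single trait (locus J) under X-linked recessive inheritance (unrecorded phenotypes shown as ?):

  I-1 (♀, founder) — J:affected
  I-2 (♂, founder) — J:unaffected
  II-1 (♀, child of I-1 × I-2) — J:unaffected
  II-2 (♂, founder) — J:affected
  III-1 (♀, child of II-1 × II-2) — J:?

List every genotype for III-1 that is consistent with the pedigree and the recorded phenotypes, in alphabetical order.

III-1 ∈ {X^JX^j, X^jX^j}

J/I-1 aff ·: X^jX^j
J/I-2 un ·: X^JY
J/II-1 un I-1×I-2: X^JX^j
J/II-2 aff ·: X^jY
J/III-1 ? II-1×II-2: X^JX^j|X^jX^j
⇒ J over [I-1,I-2,II-1,II-2,III-1]: 2 consistent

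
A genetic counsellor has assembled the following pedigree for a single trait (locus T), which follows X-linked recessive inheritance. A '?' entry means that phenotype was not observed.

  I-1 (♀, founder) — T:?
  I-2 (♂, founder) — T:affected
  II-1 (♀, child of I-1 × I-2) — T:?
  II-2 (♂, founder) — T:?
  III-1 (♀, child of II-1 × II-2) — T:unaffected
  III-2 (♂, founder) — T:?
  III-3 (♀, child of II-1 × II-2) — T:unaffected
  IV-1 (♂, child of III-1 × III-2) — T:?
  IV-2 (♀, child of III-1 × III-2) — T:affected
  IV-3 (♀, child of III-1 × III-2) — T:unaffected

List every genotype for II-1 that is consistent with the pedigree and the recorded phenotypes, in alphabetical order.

II-1 ∈ {X^TX^t, X^tX^t}

T/I-1 ? ·: X^TX^T|X^TX^t|X^tX^t
T/I-2 aff ·: X^tY
T/II-1 ? I-1×I-2: X^TX^t|X^tX^t
T/II-2 ? ·: X^TY|X^tY
T/III-1 un II-1×II-2: X^TX^t
T/III-2 ? ·: X^tY
T/III-3 un II-1×II-2: X^TX^T|X^TX^t
T/IV-1 ? III-1×III-2: X^TY|X^tY
T/IV-2 aff III-1×III-2: X^tX^t
T/IV-3 un III-1×III-2: X^TX^t
⇒ T over [I-1,I-2,II-1,II-2,III-1,III-2,III-3,IV-1,IV-2,IV-3]: 16 consistent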